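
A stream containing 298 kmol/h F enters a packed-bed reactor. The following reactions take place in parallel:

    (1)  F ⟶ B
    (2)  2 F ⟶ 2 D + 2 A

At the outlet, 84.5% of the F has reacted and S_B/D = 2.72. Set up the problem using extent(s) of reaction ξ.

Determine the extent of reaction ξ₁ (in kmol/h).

Conversion of F: F consumed = 0.845 × 298 = 251.8 kmol/h = 1ξ₁ + 2ξ₂.
Selectivity: 1ξ₁ / (2ξ₂) = 2.72 → ξ₁ = 5.44 ξ₂.
Substitute: (1·5.44 + 2) ξ₂ = 251.8 → ξ₂ = 33.85 kmol/h, ξ₁ = 184.1 kmol/h.
Outlet amounts (n = n₀ + Σ ν·ξ):
  F: 298 − 1(184.1) − 2(33.85) = 46.19
  B: 0 + 1(184.1) = 184.1
  D: 0 + 2(33.85) = 67.69
  A: 0 + 2(33.85) = 67.69

ξ₁ = 184 kmol/h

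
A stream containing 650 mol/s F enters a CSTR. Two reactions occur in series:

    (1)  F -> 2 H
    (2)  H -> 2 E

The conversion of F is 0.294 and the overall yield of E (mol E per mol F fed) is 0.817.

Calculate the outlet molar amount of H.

117 mol/s

Conversion of F: F consumed = 1ξ₁ = 0.294 × 650 → ξ₁ = 191.1 mol/s.
Yield of E: 2ξ₂ / 650 = 0.817 → ξ₂ = 265.5 mol/s.
Outlet amounts (n = n₀ + Σ ν·ξ):
  F: 650 − 1(191.1) = 458.9
  H: 0 + 2(191.1) − 1(265.5) = 116.7
  E: 0 + 2(265.5) = 531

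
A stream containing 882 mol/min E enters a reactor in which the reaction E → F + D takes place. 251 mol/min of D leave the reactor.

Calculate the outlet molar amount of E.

631 mol/min

For D: n = n₀ + 1ξ → 251 = 0 + 1ξ, giving ξ = 251 mol/min.
Outlet amounts (n = n₀ + ν ξ):
  E: 882 − 1(251) = 631
  F: 0 + 1(251) = 251
  D: 0 + 1(251) = 251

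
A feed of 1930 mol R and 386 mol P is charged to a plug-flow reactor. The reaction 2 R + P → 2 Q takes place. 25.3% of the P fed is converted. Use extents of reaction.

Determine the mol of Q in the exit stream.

P reacted = 0.253 × 386 = 97.66 mol; ν_P = −1, so ξ = 97.66/1 = 97.66 mol.
Outlet amounts (n = n₀ + ν ξ):
  R: 1930 − 2(97.66) = 1735
  P: 386 − 1(97.66) = 288.3
  Q: 0 + 2(97.66) = 195.3

195 mol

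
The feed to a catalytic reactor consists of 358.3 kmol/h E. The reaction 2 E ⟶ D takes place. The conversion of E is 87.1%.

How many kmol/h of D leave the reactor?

156 kmol/h

E reacted = 0.871 × 358.3 = 312.1 kmol/h; ν_E = −2, so ξ = 312.1/2 = 156 kmol/h.
Outlet amounts (n = n₀ + ν ξ):
  E: 358.3 − 2(156) = 46.22
  D: 0 + 1(156) = 156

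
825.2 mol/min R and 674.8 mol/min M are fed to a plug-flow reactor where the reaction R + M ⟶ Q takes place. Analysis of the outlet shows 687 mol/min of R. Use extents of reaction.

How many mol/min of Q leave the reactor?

For R: n = n₀ − 1ξ → 687 = 825.2 − 1ξ, giving ξ = 138.2 mol/min.
Outlet amounts (n = n₀ + ν ξ):
  R: 825.2 − 1(138.2) = 687
  M: 674.8 − 1(138.2) = 536.6
  Q: 0 + 1(138.2) = 138.2

138 mol/min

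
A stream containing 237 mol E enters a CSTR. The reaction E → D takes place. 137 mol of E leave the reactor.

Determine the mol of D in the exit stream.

For E: n = n₀ − 1ξ → 137 = 237 − 1ξ, giving ξ = 100 mol.
Outlet amounts (n = n₀ + ν ξ):
  E: 237 − 1(100) = 137
  D: 0 + 1(100) = 100

100 mol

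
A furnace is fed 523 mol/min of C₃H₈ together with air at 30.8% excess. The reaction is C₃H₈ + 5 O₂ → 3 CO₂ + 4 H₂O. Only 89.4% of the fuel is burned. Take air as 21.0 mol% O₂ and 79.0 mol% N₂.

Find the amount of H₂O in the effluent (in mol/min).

Stoichiometric O₂ = 5 × 523 = 2615 mol/min; O₂ fed = 2615 × 1.308 = 3420 mol/min.
N₂ fed = 3420 × 79/21 = 12870 mol/min.
Fuel reacted = 0.894 × 523 → ξ = 467.6 mol/min.
Outlet (n = n₀ + ν ξ):
  C₃H₈: 523 − 1(467.6) = 55.44
  O₂: 3420 − 5(467.6) = 1083
  N₂: 12870 (inert)
  CO₂: 0 + 3(467.6) = 1403
  H₂O: 0 + 4(467.6) = 1870

1870 mol/min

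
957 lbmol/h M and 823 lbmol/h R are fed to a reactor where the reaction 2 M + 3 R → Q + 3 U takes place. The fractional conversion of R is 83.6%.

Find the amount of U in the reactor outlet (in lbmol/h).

R reacted = 0.836 × 823 = 688 lbmol/h; ν_R = −3, so ξ = 688/3 = 229.3 lbmol/h.
Outlet amounts (n = n₀ + ν ξ):
  M: 957 − 2(229.3) = 498.3
  R: 823 − 3(229.3) = 135
  Q: 0 + 1(229.3) = 229.3
  U: 0 + 3(229.3) = 688

688 lbmol/h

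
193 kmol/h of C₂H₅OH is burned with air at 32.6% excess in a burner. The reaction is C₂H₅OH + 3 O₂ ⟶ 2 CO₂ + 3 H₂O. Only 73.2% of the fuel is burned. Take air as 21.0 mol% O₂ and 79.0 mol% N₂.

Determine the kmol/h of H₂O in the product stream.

424 kmol/h

Stoichiometric O₂ = 3 × 193 = 579 kmol/h; O₂ fed = 579 × 1.326 = 767.8 kmol/h.
N₂ fed = 767.8 × 79/21 = 2888 kmol/h.
Fuel reacted = 0.732 × 193 → ξ = 141.3 kmol/h.
Outlet (n = n₀ + ν ξ):
  C₂H₅OH: 193 − 1(141.3) = 51.72
  O₂: 767.8 − 3(141.3) = 343.9
  N₂: 2888 (inert)
  CO₂: 0 + 2(141.3) = 282.6
  H₂O: 0 + 3(141.3) = 423.8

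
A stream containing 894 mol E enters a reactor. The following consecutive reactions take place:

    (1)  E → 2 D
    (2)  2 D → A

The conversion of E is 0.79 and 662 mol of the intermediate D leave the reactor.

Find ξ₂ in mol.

Conversion of E: E consumed = 1ξ₁ = 0.79 × 894 → ξ₁ = 706.3 mol.
D balance: n_D = 0 + 2ξ₁ − 2ξ₂ = 662 → ξ₂ = (2·706.3 − 662)/2 = 375.3 mol.
Outlet amounts (n = n₀ + Σ ν·ξ):
  E: 894 − 1(706.3) = 187.7
  D: 0 + 2(706.3) − 2(375.3) = 662
  A: 0 + 1(375.3) = 375.3

ξ₂ = 375 mol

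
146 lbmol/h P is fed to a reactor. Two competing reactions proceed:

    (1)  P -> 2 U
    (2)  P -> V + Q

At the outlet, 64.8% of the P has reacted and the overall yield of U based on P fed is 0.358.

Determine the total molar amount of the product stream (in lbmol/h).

Yield of U: 2ξ₁ / 146 = 0.358 → ξ₁ = 26.13 lbmol/h.
Conversion of P: 1ξ₁ + 1ξ₂ = 0.648 × 146 = 94.61 → ξ₂ = 68.47 lbmol/h.
Outlet amounts (n = n₀ + Σ ν·ξ):
  P: 146 − 1(26.13) − 1(68.47) = 51.39
  U: 0 + 2(26.13) = 52.27
  V: 0 + 1(68.47) = 68.47
  Q: 0 + 1(68.47) = 68.47
Total out = 51.39 + 52.27 + 68.47 + 68.47 = 240.6 lbmol/h.

241 lbmol/h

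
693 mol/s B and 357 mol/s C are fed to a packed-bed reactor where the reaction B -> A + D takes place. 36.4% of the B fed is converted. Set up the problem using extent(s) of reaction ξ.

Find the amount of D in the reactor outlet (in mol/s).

252 mol/s

B reacted = 0.364 × 693 = 252.3 mol/s; ν_B = −1, so ξ = 252.3/1 = 252.3 mol/s.
Outlet amounts (n = n₀ + ν ξ):
  B: 693 − 1(252.3) = 440.7
  A: 0 + 1(252.3) = 252.3
  D: 0 + 1(252.3) = 252.3
  C: 357 (inert)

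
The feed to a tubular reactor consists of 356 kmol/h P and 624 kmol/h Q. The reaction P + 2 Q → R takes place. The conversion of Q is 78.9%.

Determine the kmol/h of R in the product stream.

Q reacted = 0.789 × 624 = 492.3 kmol/h; ν_Q = −2, so ξ = 492.3/2 = 246.2 kmol/h.
Outlet amounts (n = n₀ + ν ξ):
  P: 356 − 1(246.2) = 109.8
  Q: 624 − 2(246.2) = 131.7
  R: 0 + 1(246.2) = 246.2

246 kmol/h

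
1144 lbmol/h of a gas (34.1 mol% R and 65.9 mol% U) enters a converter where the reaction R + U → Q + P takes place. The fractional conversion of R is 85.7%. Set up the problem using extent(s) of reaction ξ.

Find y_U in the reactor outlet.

0.367

R reacted = 0.857 × 390.1 = 334.3 lbmol/h; ν_R = −1, so ξ = 334.3/1 = 334.3 lbmol/h.
Outlet amounts (n = n₀ + ν ξ):
  R: 390.1 − 1(334.3) = 55.78
  U: 753.9 − 1(334.3) = 419.6
  Q: 0 + 1(334.3) = 334.3
  P: 0 + 1(334.3) = 334.3
Total out = 1144 lbmol/h; y_U = 419.6 / 1144 = 0.3668.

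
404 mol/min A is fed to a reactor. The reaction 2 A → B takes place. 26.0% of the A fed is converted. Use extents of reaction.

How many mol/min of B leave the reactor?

52.5 mol/min

A reacted = 0.26 × 404 = 105 mol/min; ν_A = −2, so ξ = 105/2 = 52.52 mol/min.
Outlet amounts (n = n₀ + ν ξ):
  A: 404 − 2(52.52) = 299
  B: 0 + 1(52.52) = 52.52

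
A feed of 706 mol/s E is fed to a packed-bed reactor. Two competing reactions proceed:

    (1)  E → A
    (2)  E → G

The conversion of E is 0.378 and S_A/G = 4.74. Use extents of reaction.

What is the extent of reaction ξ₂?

Conversion of E: E consumed = 0.378 × 706 = 266.9 mol/s = 1ξ₁ + 1ξ₂.
Selectivity: 1ξ₁ / (1ξ₂) = 4.74 → ξ₁ = 4.74 ξ₂.
Substitute: (1·4.74 + 1) ξ₂ = 266.9 → ξ₂ = 46.49 mol/s, ξ₁ = 220.4 mol/s.
Outlet amounts (n = n₀ + Σ ν·ξ):
  E: 706 − 1(220.4) − 1(46.49) = 439.1
  A: 0 + 1(220.4) = 220.4
  G: 0 + 1(46.49) = 46.49

ξ₂ = 46.5 mol/s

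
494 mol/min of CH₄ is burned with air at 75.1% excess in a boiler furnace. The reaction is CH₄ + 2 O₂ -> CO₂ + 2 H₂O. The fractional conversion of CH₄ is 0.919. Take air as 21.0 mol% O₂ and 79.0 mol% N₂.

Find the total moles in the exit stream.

Stoichiometric O₂ = 2 × 494 = 988 mol/min; O₂ fed = 988 × 1.751 = 1730 mol/min.
N₂ fed = 1730 × 79/21 = 6508 mol/min.
Fuel reacted = 0.919 × 494 → ξ = 454 mol/min.
Outlet (n = n₀ + ν ξ):
  CH₄: 494 − 1(454) = 40.01
  O₂: 1730 − 2(454) = 822
  N₂: 6508 (inert)
  CO₂: 0 + 1(454) = 454
  H₂O: 0 + 2(454) = 908
Total out = 40.01 + 822 + 6508 + 454 + 908 = 8732 mol/min.

8730 mol/min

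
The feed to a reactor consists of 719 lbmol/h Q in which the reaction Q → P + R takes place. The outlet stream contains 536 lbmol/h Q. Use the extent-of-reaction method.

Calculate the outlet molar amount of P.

For Q: n = n₀ − 1ξ → 536 = 719 − 1ξ, giving ξ = 183 lbmol/h.
Outlet amounts (n = n₀ + ν ξ):
  Q: 719 − 1(183) = 536
  P: 0 + 1(183) = 183
  R: 0 + 1(183) = 183

183 lbmol/h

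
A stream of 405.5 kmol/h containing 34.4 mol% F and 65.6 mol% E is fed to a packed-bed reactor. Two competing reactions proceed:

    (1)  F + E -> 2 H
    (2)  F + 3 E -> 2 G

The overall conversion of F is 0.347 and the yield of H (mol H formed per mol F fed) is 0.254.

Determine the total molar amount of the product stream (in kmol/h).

344 kmol/h

Yield of H: 2ξ₁ / 139.5 = 0.254 → ξ₁ = 17.72 kmol/h.
Conversion of F: 1ξ₁ + 1ξ₂ = 0.347 × 139.5 = 48.4 → ξ₂ = 30.69 kmol/h.
Outlet amounts (n = n₀ + Σ ν·ξ):
  F: 139.5 − 1(17.72) − 1(30.69) = 91.09
  E: 266 − 1(17.72) − 3(30.69) = 156.2
  H: 0 + 2(17.72) = 35.43
  G: 0 + 2(30.69) = 61.38
Total out = 91.09 + 156.2 + 35.43 + 61.38 = 344.1 kmol/h.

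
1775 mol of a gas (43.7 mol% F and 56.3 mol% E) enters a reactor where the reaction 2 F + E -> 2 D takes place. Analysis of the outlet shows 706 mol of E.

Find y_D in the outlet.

For E: n = n₀ − 1ξ → 706 = 999.3 − 1ξ, giving ξ = 293.3 mol.
Outlet amounts (n = n₀ + ν ξ):
  F: 775.7 − 2(293.3) = 189
  E: 999.3 − 1(293.3) = 706
  D: 0 + 2(293.3) = 586.7
Total out = 1482 mol; y_D = 586.7 / 1482 = 0.3959.

0.396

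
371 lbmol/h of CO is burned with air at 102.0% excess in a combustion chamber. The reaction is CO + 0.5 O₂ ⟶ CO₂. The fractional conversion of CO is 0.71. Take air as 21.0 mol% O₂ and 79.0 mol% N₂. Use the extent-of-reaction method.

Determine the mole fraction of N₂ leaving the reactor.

0.697

Stoichiometric O₂ = 0.5 × 371 = 185.5 lbmol/h; O₂ fed = 185.5 × 2.020 = 374.7 lbmol/h.
N₂ fed = 374.7 × 79/21 = 1410 lbmol/h.
Fuel reacted = 0.71 × 371 → ξ = 263.4 lbmol/h.
Outlet (n = n₀ + ν ξ):
  CO: 371 − 1(263.4) = 107.6
  O₂: 374.7 − 0.5(263.4) = 243
  N₂: 1410 (inert)
  CO₂: 0 + 1(263.4) = 263.4
Total out = 2024 lbmol/h; y_N₂ = 1410 / 2024 = 0.6966.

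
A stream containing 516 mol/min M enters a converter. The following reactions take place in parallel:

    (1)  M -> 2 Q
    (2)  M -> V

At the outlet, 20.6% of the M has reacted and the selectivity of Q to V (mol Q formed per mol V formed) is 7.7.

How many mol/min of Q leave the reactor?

169 mol/min

Conversion of M: M consumed = 0.206 × 516 = 106.3 mol/min = 1ξ₁ + 1ξ₂.
Selectivity: 2ξ₁ / (1ξ₂) = 7.7 → ξ₁ = 3.85 ξ₂.
Substitute: (1·3.85 + 1) ξ₂ = 106.3 → ξ₂ = 21.92 mol/min, ξ₁ = 84.38 mol/min.
Outlet amounts (n = n₀ + Σ ν·ξ):
  M: 516 − 1(84.38) − 1(21.92) = 409.7
  Q: 0 + 2(84.38) = 168.8
  V: 0 + 1(21.92) = 21.92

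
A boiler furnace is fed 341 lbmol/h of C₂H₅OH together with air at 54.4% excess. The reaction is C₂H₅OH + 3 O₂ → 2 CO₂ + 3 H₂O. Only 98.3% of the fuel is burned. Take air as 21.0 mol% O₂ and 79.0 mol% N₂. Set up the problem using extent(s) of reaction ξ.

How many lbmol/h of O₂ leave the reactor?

Stoichiometric O₂ = 3 × 341 = 1023 lbmol/h; O₂ fed = 1023 × 1.544 = 1580 lbmol/h.
N₂ fed = 1580 × 79/21 = 5942 lbmol/h.
Fuel reacted = 0.983 × 341 → ξ = 335.2 lbmol/h.
Outlet (n = n₀ + ν ξ):
  C₂H₅OH: 341 − 1(335.2) = 5.797
  O₂: 1580 − 3(335.2) = 573.9
  N₂: 5942 (inert)
  CO₂: 0 + 2(335.2) = 670.4
  H₂O: 0 + 3(335.2) = 1006

574 lbmol/h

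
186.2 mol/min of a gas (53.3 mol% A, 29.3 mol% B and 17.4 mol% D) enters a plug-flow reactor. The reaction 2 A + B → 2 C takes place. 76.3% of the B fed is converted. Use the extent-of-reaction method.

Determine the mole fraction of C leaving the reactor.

B reacted = 0.763 × 54.56 = 41.63 mol/min; ν_B = −1, so ξ = 41.63/1 = 41.63 mol/min.
Outlet amounts (n = n₀ + ν ξ):
  A: 99.24 − 2(41.63) = 15.99
  B: 54.56 − 1(41.63) = 12.93
  C: 0 + 2(41.63) = 83.25
  D: 32.4 (inert)
Total out = 144.6 mol/min; y_C = 83.25 / 144.6 = 0.5759.

0.576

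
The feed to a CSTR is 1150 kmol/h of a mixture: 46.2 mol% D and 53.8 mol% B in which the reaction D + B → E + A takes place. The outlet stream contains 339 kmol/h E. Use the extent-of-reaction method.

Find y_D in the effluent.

For E: n = n₀ + 1ξ → 339 = 0 + 1ξ, giving ξ = 339 kmol/h.
Outlet amounts (n = n₀ + ν ξ):
  D: 531.3 − 1(339) = 192.3
  B: 618.7 − 1(339) = 279.7
  E: 0 + 1(339) = 339
  A: 0 + 1(339) = 339
Total out = 1150 kmol/h; y_D = 192.3 / 1150 = 0.1672.

0.167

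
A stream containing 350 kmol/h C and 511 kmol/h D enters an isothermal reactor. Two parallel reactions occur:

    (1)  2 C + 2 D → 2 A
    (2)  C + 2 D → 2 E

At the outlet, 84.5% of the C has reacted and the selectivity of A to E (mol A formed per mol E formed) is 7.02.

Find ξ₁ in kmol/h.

Conversion of C: C consumed = 0.845 × 350 = 295.8 kmol/h = 2ξ₁ + 1ξ₂.
Selectivity: 2ξ₁ / (2ξ₂) = 7.02 → ξ₁ = 7.02 ξ₂.
Substitute: (2·7.02 + 1) ξ₂ = 295.8 → ξ₂ = 19.66 kmol/h, ξ₁ = 138 kmol/h.
Outlet amounts (n = n₀ + Σ ν·ξ):
  C: 350 − 2(138) − 1(19.66) = 54.25
  D: 511 − 2(138) − 2(19.66) = 195.6
  A: 0 + 2(138) = 276.1
  E: 0 + 2(19.66) = 39.33

ξ₁ = 138 kmol/h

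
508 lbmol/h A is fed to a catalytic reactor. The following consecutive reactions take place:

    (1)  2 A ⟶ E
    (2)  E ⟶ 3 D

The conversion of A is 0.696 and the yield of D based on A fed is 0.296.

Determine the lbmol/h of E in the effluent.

Conversion of A: A consumed = 2ξ₁ = 0.696 × 508 → ξ₁ = 176.8 lbmol/h.
Yield of D: 3ξ₂ / 508 = 0.296 → ξ₂ = 50.12 lbmol/h.
Outlet amounts (n = n₀ + Σ ν·ξ):
  A: 508 − 2(176.8) = 154.4
  E: 0 + 1(176.8) − 1(50.12) = 126.7
  D: 0 + 3(50.12) = 150.4

127 lbmol/h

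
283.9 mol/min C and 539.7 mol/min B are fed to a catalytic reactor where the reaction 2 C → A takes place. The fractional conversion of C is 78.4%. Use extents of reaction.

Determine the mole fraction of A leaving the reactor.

C reacted = 0.784 × 283.9 = 222.6 mol/min; ν_C = −2, so ξ = 222.6/2 = 111.3 mol/min.
Outlet amounts (n = n₀ + ν ξ):
  C: 283.9 − 2(111.3) = 61.32
  A: 0 + 1(111.3) = 111.3
  B: 539.7 (inert)
Total out = 712.3 mol/min; y_A = 111.3 / 712.3 = 0.1562.

0.156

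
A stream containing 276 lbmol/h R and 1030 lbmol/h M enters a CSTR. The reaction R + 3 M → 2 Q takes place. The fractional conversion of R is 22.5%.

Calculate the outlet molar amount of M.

R reacted = 0.225 × 276 = 62.1 lbmol/h; ν_R = −1, so ξ = 62.1/1 = 62.1 lbmol/h.
Outlet amounts (n = n₀ + ν ξ):
  R: 276 − 1(62.1) = 213.9
  M: 1030 − 3(62.1) = 843.7
  Q: 0 + 2(62.1) = 124.2

844 lbmol/h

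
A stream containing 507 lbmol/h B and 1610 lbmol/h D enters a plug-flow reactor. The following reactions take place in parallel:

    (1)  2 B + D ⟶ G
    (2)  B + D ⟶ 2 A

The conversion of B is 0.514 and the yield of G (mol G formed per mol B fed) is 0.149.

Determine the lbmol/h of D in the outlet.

Yield of G: 1ξ₁ / 507 = 0.149 → ξ₁ = 75.54 lbmol/h.
Conversion of B: 2ξ₁ + 1ξ₂ = 0.514 × 507 = 260.6 → ξ₂ = 109.5 lbmol/h.
Outlet amounts (n = n₀ + Σ ν·ξ):
  B: 507 − 2(75.54) − 1(109.5) = 246.4
  D: 1610 − 1(75.54) − 1(109.5) = 1425
  G: 0 + 1(75.54) = 75.54
  A: 0 + 2(109.5) = 219

1420 lbmol/h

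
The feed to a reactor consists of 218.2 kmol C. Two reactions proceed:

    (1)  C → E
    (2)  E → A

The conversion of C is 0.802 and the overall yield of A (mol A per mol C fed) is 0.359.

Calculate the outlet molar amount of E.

96.7 kmol

Conversion of C: C consumed = 1ξ₁ = 0.802 × 218.2 → ξ₁ = 175 kmol.
Yield of A: 1ξ₂ / 218.2 = 0.359 → ξ₂ = 78.33 kmol.
Outlet amounts (n = n₀ + Σ ν·ξ):
  C: 218.2 − 1(175) = 43.2
  E: 0 + 1(175) − 1(78.33) = 96.66
  A: 0 + 1(78.33) = 78.33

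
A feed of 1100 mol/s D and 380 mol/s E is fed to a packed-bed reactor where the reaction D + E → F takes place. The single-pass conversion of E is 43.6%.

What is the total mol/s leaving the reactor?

1310 mol/s

E reacted = 0.436 × 380 = 165.7 mol/s; ν_E = −1, so ξ = 165.7/1 = 165.7 mol/s.
Outlet amounts (n = n₀ + ν ξ):
  D: 1100 − 1(165.7) = 934.3
  E: 380 − 1(165.7) = 214.3
  F: 0 + 1(165.7) = 165.7
Total out = 934.3 + 214.3 + 165.7 = 1314 mol/s.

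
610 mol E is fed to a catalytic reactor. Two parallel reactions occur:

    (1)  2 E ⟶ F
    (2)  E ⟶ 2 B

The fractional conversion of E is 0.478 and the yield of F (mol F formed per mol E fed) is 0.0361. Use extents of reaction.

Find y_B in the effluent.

Yield of F: 1ξ₁ / 610 = 0.0361 → ξ₁ = 22.02 mol.
Conversion of E: 2ξ₁ + 1ξ₂ = 0.478 × 610 = 291.6 → ξ₂ = 247.5 mol.
Outlet amounts (n = n₀ + Σ ν·ξ):
  E: 610 − 2(22.02) − 1(247.5) = 318.4
  F: 0 + 1(22.02) = 22.02
  B: 0 + 2(247.5) = 495.1
Total out = 835.5 mol; y_B = 495.1 / 835.5 = 0.5925.

0.593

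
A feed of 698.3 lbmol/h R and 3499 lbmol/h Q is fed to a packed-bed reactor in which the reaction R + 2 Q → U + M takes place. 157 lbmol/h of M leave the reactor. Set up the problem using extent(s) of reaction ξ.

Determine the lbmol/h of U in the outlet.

For M: n = n₀ + 1ξ → 157 = 0 + 1ξ, giving ξ = 157 lbmol/h.
Outlet amounts (n = n₀ + ν ξ):
  R: 698.3 − 1(157) = 541.3
  Q: 3499 − 2(157) = 3185
  U: 0 + 1(157) = 157
  M: 0 + 1(157) = 157

157 lbmol/h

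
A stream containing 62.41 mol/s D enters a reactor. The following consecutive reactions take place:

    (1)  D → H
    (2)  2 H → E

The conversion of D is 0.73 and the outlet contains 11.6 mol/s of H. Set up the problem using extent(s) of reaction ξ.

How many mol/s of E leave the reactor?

Conversion of D: D consumed = 1ξ₁ = 0.73 × 62.41 → ξ₁ = 45.56 mol/s.
H balance: n_H = 0 + 1ξ₁ − 2ξ₂ = 11.6 → ξ₂ = (1·45.56 − 11.6)/2 = 16.98 mol/s.
Outlet amounts (n = n₀ + Σ ν·ξ):
  D: 62.41 − 1(45.56) = 16.85
  H: 0 + 1(45.56) − 2(16.98) = 11.6
  E: 0 + 1(16.98) = 16.98

17 mol/s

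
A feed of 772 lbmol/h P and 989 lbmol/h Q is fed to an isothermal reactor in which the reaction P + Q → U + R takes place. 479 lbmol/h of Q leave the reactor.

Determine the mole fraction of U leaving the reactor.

0.29

For Q: n = n₀ − 1ξ → 479 = 989 − 1ξ, giving ξ = 510 lbmol/h.
Outlet amounts (n = n₀ + ν ξ):
  P: 772 − 1(510) = 262
  Q: 989 − 1(510) = 479
  U: 0 + 1(510) = 510
  R: 0 + 1(510) = 510
Total out = 1761 lbmol/h; y_U = 510 / 1761 = 0.2896.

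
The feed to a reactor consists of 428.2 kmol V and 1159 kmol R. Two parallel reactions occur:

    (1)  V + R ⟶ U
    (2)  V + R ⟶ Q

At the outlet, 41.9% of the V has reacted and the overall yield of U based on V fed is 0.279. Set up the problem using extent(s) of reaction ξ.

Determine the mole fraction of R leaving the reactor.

Yield of U: 1ξ₁ / 428.2 = 0.279 → ξ₁ = 119.5 kmol.
Conversion of V: 1ξ₁ + 1ξ₂ = 0.419 × 428.2 = 179.4 → ξ₂ = 59.95 kmol.
Outlet amounts (n = n₀ + Σ ν·ξ):
  V: 428.2 − 1(119.5) − 1(59.95) = 248.8
  R: 1159 − 1(119.5) − 1(59.95) = 979.6
  U: 0 + 1(119.5) = 119.5
  Q: 0 + 1(59.95) = 59.95
Total out = 1408 kmol; y_R = 979.6 / 1408 = 0.6958.

0.696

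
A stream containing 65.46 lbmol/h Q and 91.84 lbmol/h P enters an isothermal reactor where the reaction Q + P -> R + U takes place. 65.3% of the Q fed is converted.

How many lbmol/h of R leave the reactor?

42.7 lbmol/h

Q reacted = 0.653 × 65.46 = 42.75 lbmol/h; ν_Q = −1, so ξ = 42.75/1 = 42.75 lbmol/h.
Outlet amounts (n = n₀ + ν ξ):
  Q: 65.46 − 1(42.75) = 22.71
  P: 91.84 − 1(42.75) = 49.09
  R: 0 + 1(42.75) = 42.75
  U: 0 + 1(42.75) = 42.75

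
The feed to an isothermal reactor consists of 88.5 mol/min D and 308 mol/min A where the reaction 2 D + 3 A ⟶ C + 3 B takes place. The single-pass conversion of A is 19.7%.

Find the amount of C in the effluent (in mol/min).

20.2 mol/min

A reacted = 0.197 × 308 = 60.68 mol/min; ν_A = −3, so ξ = 60.68/3 = 20.23 mol/min.
Outlet amounts (n = n₀ + ν ξ):
  D: 88.5 − 2(20.23) = 48.05
  A: 308 − 3(20.23) = 247.3
  C: 0 + 1(20.23) = 20.23
  B: 0 + 3(20.23) = 60.68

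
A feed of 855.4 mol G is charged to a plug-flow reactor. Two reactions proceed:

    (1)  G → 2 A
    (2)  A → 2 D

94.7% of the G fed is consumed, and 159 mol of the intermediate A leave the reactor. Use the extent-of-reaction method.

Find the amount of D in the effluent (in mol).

2920 mol

Conversion of G: G consumed = 1ξ₁ = 0.947 × 855.4 → ξ₁ = 810.1 mol.
A balance: n_A = 0 + 2ξ₁ − 1ξ₂ = 159 → ξ₂ = (2·810.1 − 159)/1 = 1461 mol.
Outlet amounts (n = n₀ + Σ ν·ξ):
  G: 855.4 − 1(810.1) = 45.34
  A: 0 + 2(810.1) − 1(1461) = 159
  D: 0 + 2(1461) = 2922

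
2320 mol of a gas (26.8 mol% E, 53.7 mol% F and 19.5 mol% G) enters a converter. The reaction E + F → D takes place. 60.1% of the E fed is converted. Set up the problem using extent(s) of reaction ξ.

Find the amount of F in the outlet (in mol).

872 mol

E reacted = 0.601 × 621.8 = 373.7 mol; ν_E = −1, so ξ = 373.7/1 = 373.7 mol.
Outlet amounts (n = n₀ + ν ξ):
  E: 621.8 − 1(373.7) = 248.1
  F: 1246 − 1(373.7) = 872.2
  D: 0 + 1(373.7) = 373.7
  G: 452.4 (inert)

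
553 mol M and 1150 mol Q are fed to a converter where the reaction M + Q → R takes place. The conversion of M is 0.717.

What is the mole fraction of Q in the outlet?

M reacted = 0.717 × 553 = 396.5 mol; ν_M = −1, so ξ = 396.5/1 = 396.5 mol.
Outlet amounts (n = n₀ + ν ξ):
  M: 553 − 1(396.5) = 156.5
  Q: 1150 − 1(396.5) = 753.5
  R: 0 + 1(396.5) = 396.5
Total out = 1306 mol; y_Q = 753.5 / 1306 = 0.5767.

0.577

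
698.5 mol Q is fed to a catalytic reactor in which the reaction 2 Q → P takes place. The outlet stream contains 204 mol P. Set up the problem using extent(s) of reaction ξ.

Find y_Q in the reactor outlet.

For P: n = n₀ + 1ξ → 204 = 0 + 1ξ, giving ξ = 204 mol.
Outlet amounts (n = n₀ + ν ξ):
  Q: 698.5 − 2(204) = 290.5
  P: 0 + 1(204) = 204
Total out = 494.5 mol; y_Q = 290.5 / 494.5 = 0.5875.

0.587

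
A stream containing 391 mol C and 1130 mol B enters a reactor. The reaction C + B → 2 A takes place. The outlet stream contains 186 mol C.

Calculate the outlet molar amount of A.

410 mol

For C: n = n₀ − 1ξ → 186 = 391 − 1ξ, giving ξ = 205 mol.
Outlet amounts (n = n₀ + ν ξ):
  C: 391 − 1(205) = 186
  B: 1130 − 1(205) = 925
  A: 0 + 2(205) = 410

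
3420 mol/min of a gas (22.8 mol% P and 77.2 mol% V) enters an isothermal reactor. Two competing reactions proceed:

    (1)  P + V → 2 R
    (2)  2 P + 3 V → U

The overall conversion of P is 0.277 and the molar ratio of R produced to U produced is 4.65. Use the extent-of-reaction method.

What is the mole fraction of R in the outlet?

0.0721

Conversion of P: P consumed = 0.277 × 779.8 = 216 mol/min = 1ξ₁ + 2ξ₂.
Selectivity: 2ξ₁ / (1ξ₂) = 4.65 → ξ₁ = 2.325 ξ₂.
Substitute: (1·2.325 + 2) ξ₂ = 216 → ξ₂ = 49.94 mol/min, ξ₁ = 116.1 mol/min.
Outlet amounts (n = n₀ + Σ ν·ξ):
  P: 779.8 − 1(116.1) − 2(49.94) = 563.8
  V: 2640 − 1(116.1) − 3(49.94) = 2374
  R: 0 + 2(116.1) = 232.2
  U: 0 + 1(49.94) = 49.94
Total out = 3220 mol/min; y_R = 232.2 / 3220 = 0.07211.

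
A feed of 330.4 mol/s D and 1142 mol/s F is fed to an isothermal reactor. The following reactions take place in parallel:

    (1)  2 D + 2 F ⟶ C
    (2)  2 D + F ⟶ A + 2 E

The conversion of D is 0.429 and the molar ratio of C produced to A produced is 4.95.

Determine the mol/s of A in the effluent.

11.9 mol/s

Conversion of D: D consumed = 0.429 × 330.4 = 141.7 mol/s = 2ξ₁ + 2ξ₂.
Selectivity: 1ξ₁ / (1ξ₂) = 4.95 → ξ₁ = 4.95 ξ₂.
Substitute: (2·4.95 + 2) ξ₂ = 141.7 → ξ₂ = 11.91 mol/s, ξ₁ = 58.96 mol/s.
Outlet amounts (n = n₀ + Σ ν·ξ):
  D: 330.4 − 2(58.96) − 2(11.91) = 188.7
  F: 1142 − 2(58.96) − 1(11.91) = 1012
  C: 0 + 1(58.96) = 58.96
  A: 0 + 1(11.91) = 11.91
  E: 0 + 2(11.91) = 23.82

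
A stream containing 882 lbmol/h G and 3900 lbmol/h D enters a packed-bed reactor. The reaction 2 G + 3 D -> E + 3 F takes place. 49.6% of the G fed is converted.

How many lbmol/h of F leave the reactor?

G reacted = 0.496 × 882 = 437.5 lbmol/h; ν_G = −2, so ξ = 437.5/2 = 218.7 lbmol/h.
Outlet amounts (n = n₀ + ν ξ):
  G: 882 − 2(218.7) = 444.5
  D: 3900 − 3(218.7) = 3244
  E: 0 + 1(218.7) = 218.7
  F: 0 + 3(218.7) = 656.2

656 lbmol/h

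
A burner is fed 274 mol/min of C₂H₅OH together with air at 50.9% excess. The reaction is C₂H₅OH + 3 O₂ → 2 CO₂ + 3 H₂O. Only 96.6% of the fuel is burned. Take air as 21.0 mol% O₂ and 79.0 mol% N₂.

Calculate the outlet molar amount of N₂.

4670 mol/min

Stoichiometric O₂ = 3 × 274 = 822 mol/min; O₂ fed = 822 × 1.509 = 1240 mol/min.
N₂ fed = 1240 × 79/21 = 4666 mol/min.
Fuel reacted = 0.966 × 274 → ξ = 264.7 mol/min.
Outlet (n = n₀ + ν ξ):
  C₂H₅OH: 274 − 1(264.7) = 9.316
  O₂: 1240 − 3(264.7) = 446.3
  N₂: 4666 (inert)
  CO₂: 0 + 2(264.7) = 529.4
  H₂O: 0 + 3(264.7) = 794.1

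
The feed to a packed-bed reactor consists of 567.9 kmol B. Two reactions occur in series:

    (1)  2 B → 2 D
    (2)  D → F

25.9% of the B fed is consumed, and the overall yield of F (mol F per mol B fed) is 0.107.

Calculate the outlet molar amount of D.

86.3 kmol

Conversion of B: B consumed = 2ξ₁ = 0.259 × 567.9 → ξ₁ = 73.54 kmol.
Yield of F: 1ξ₂ / 567.9 = 0.107 → ξ₂ = 60.77 kmol.
Outlet amounts (n = n₀ + Σ ν·ξ):
  B: 567.9 − 2(73.54) = 420.8
  D: 0 + 2(73.54) − 1(60.77) = 86.32
  F: 0 + 1(60.77) = 60.77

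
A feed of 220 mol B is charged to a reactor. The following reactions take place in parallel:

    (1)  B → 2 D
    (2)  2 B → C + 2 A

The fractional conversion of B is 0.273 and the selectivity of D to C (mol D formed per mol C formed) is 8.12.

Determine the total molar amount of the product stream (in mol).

Conversion of B: B consumed = 0.273 × 220 = 60.06 mol = 1ξ₁ + 2ξ₂.
Selectivity: 2ξ₁ / (1ξ₂) = 8.12 → ξ₁ = 4.06 ξ₂.
Substitute: (1·4.06 + 2) ξ₂ = 60.06 → ξ₂ = 9.911 mol, ξ₁ = 40.24 mol.
Outlet amounts (n = n₀ + Σ ν·ξ):
  B: 220 − 1(40.24) − 2(9.911) = 159.9
  D: 0 + 2(40.24) = 80.48
  C: 0 + 1(9.911) = 9.911
  A: 0 + 2(9.911) = 19.82
Total out = 159.9 + 80.48 + 9.911 + 19.82 = 270.1 mol.

270 mol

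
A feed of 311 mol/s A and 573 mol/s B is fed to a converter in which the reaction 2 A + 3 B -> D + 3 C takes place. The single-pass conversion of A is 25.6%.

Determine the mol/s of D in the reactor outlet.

A reacted = 0.256 × 311 = 79.62 mol/s; ν_A = −2, so ξ = 79.62/2 = 39.81 mol/s.
Outlet amounts (n = n₀ + ν ξ):
  A: 311 − 2(39.81) = 231.4
  B: 573 − 3(39.81) = 453.6
  D: 0 + 1(39.81) = 39.81
  C: 0 + 3(39.81) = 119.4

39.8 mol/s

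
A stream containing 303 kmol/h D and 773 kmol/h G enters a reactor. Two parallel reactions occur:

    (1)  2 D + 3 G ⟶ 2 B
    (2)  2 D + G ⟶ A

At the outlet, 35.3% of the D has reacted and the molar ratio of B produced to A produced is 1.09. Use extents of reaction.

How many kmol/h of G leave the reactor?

682 kmol/h

Conversion of D: D consumed = 0.353 × 303 = 107 kmol/h = 2ξ₁ + 2ξ₂.
Selectivity: 2ξ₁ / (1ξ₂) = 1.09 → ξ₁ = 0.545 ξ₂.
Substitute: (2·0.545 + 2) ξ₂ = 107 → ξ₂ = 34.61 kmol/h, ξ₁ = 18.86 kmol/h.
Outlet amounts (n = n₀ + Σ ν·ξ):
  D: 303 − 2(18.86) − 2(34.61) = 196
  G: 773 − 3(18.86) − 1(34.61) = 681.8
  B: 0 + 2(18.86) = 37.73
  A: 0 + 1(34.61) = 34.61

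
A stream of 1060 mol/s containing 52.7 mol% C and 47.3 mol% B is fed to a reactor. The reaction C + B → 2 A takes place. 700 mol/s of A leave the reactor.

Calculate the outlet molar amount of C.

209 mol/s

For A: n = n₀ + 2ξ → 700 = 0 + 2ξ, giving ξ = 350 mol/s.
Outlet amounts (n = n₀ + ν ξ):
  C: 558.6 − 1(350) = 208.6
  B: 501.4 − 1(350) = 151.4
  A: 0 + 2(350) = 700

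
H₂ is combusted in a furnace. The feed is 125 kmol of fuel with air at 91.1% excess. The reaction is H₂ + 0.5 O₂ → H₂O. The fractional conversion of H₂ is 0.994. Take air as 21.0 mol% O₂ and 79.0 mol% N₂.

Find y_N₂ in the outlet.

0.711

Stoichiometric O₂ = 0.5 × 125 = 62.5 kmol; O₂ fed = 62.5 × 1.911 = 119.4 kmol.
N₂ fed = 119.4 × 79/21 = 449.3 kmol.
Fuel reacted = 0.994 × 125 → ξ = 124.2 kmol.
Outlet (n = n₀ + ν ξ):
  H₂: 125 − 1(124.2) = 0.75
  O₂: 119.4 − 0.5(124.2) = 57.31
  N₂: 449.3 (inert)
  H₂O: 0 + 1(124.2) = 124.2
Total out = 631.6 kmol; y_N₂ = 449.3 / 631.6 = 0.7114.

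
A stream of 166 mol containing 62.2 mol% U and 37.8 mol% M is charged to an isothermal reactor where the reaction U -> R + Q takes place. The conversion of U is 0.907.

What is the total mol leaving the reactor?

260 mol

U reacted = 0.907 × 103.3 = 93.65 mol; ν_U = −1, so ξ = 93.65/1 = 93.65 mol.
Outlet amounts (n = n₀ + ν ξ):
  U: 103.3 − 1(93.65) = 9.602
  R: 0 + 1(93.65) = 93.65
  Q: 0 + 1(93.65) = 93.65
  M: 62.75 (inert)
Total out = 9.602 + 93.65 + 93.65 + 62.75 = 259.6 mol.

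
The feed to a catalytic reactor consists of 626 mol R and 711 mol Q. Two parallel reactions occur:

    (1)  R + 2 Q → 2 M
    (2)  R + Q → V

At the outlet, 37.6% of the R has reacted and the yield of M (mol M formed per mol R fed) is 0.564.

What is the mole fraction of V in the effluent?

0.0534

Yield of M: 2ξ₁ / 626 = 0.564 → ξ₁ = 176.5 mol.
Conversion of R: 1ξ₁ + 1ξ₂ = 0.376 × 626 = 235.4 → ξ₂ = 58.84 mol.
Outlet amounts (n = n₀ + Σ ν·ξ):
  R: 626 − 1(176.5) − 1(58.84) = 390.6
  Q: 711 − 2(176.5) − 1(58.84) = 299.1
  M: 0 + 2(176.5) = 353.1
  V: 0 + 1(58.84) = 58.84
Total out = 1102 mol; y_V = 58.84 / 1102 = 0.05342.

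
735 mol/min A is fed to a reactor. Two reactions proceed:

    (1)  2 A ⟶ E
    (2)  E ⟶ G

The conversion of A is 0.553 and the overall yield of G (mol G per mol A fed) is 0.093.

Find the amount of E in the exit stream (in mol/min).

Conversion of A: A consumed = 2ξ₁ = 0.553 × 735 → ξ₁ = 203.2 mol/min.
Yield of G: 1ξ₂ / 735 = 0.093 → ξ₂ = 68.36 mol/min.
Outlet amounts (n = n₀ + Σ ν·ξ):
  A: 735 − 2(203.2) = 328.5
  E: 0 + 1(203.2) − 1(68.36) = 134.9
  G: 0 + 1(68.36) = 68.36

135 mol/min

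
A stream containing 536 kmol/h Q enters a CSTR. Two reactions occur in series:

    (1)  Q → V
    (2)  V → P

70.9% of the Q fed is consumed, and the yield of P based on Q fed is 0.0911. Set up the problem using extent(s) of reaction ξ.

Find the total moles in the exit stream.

536 kmol/h

Conversion of Q: Q consumed = 1ξ₁ = 0.709 × 536 → ξ₁ = 380 kmol/h.
Yield of P: 1ξ₂ / 536 = 0.0911 → ξ₂ = 48.83 kmol/h.
Outlet amounts (n = n₀ + Σ ν·ξ):
  Q: 536 − 1(380) = 156
  V: 0 + 1(380) − 1(48.83) = 331.2
  P: 0 + 1(48.83) = 48.83
Total out = 156 + 331.2 + 48.83 = 536 kmol/h.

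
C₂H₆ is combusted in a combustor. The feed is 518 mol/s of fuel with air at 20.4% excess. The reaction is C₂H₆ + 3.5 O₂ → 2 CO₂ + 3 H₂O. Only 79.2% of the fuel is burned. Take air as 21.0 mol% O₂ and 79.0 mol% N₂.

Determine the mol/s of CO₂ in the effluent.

Stoichiometric O₂ = 3.5 × 518 = 1813 mol/s; O₂ fed = 1813 × 1.204 = 2183 mol/s.
N₂ fed = 2183 × 79/21 = 8212 mol/s.
Fuel reacted = 0.792 × 518 → ξ = 410.3 mol/s.
Outlet (n = n₀ + ν ξ):
  C₂H₆: 518 − 1(410.3) = 107.7
  O₂: 2183 − 3.5(410.3) = 747
  N₂: 8212 (inert)
  CO₂: 0 + 2(410.3) = 820.5
  H₂O: 0 + 3(410.3) = 1231

821 mol/s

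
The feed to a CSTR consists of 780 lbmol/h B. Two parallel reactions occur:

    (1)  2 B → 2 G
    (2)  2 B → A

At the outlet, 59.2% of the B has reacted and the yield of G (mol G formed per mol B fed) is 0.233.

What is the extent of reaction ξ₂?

ξ₂ = 140 lbmol/h

Yield of G: 2ξ₁ / 780 = 0.233 → ξ₁ = 90.87 lbmol/h.
Conversion of B: 2ξ₁ + 2ξ₂ = 0.592 × 780 = 461.8 → ξ₂ = 140 lbmol/h.
Outlet amounts (n = n₀ + Σ ν·ξ):
  B: 780 − 2(90.87) − 2(140) = 318.2
  G: 0 + 2(90.87) = 181.7
  A: 0 + 1(140) = 140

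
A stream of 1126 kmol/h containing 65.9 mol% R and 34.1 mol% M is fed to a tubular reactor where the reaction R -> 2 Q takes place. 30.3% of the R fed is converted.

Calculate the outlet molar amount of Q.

R reacted = 0.303 × 742 = 224.8 kmol/h; ν_R = −1, so ξ = 224.8/1 = 224.8 kmol/h.
Outlet amounts (n = n₀ + ν ξ):
  R: 742 − 1(224.8) = 517.2
  Q: 0 + 2(224.8) = 449.7
  M: 384 (inert)

450 kmol/h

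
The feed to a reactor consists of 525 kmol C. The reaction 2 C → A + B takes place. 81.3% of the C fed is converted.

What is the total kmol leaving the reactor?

525 kmol

C reacted = 0.813 × 525 = 426.8 kmol; ν_C = −2, so ξ = 426.8/2 = 213.4 kmol.
Outlet amounts (n = n₀ + ν ξ):
  C: 525 − 2(213.4) = 98.18
  A: 0 + 1(213.4) = 213.4
  B: 0 + 1(213.4) = 213.4
Total out = 98.18 + 213.4 + 213.4 = 525 kmol.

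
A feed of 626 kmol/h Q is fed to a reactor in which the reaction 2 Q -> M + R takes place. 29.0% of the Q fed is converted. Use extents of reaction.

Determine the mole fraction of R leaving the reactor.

Q reacted = 0.29 × 626 = 181.5 kmol/h; ν_Q = −2, so ξ = 181.5/2 = 90.77 kmol/h.
Outlet amounts (n = n₀ + ν ξ):
  Q: 626 − 2(90.77) = 444.5
  M: 0 + 1(90.77) = 90.77
  R: 0 + 1(90.77) = 90.77
Total out = 626 kmol/h; y_R = 90.77 / 626 = 0.145.

0.145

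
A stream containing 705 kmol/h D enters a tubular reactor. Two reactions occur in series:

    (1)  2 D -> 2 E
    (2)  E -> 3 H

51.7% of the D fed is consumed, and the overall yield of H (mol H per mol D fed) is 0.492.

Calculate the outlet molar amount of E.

249 kmol/h

Conversion of D: D consumed = 2ξ₁ = 0.517 × 705 → ξ₁ = 182.2 kmol/h.
Yield of H: 3ξ₂ / 705 = 0.492 → ξ₂ = 115.6 kmol/h.
Outlet amounts (n = n₀ + Σ ν·ξ):
  D: 705 − 2(182.2) = 340.5
  E: 0 + 2(182.2) − 1(115.6) = 248.9
  H: 0 + 3(115.6) = 346.9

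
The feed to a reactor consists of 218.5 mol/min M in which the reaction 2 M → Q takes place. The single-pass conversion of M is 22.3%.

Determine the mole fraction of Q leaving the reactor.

0.125

M reacted = 0.223 × 218.5 = 48.73 mol/min; ν_M = −2, so ξ = 48.73/2 = 24.36 mol/min.
Outlet amounts (n = n₀ + ν ξ):
  M: 218.5 − 2(24.36) = 169.8
  Q: 0 + 1(24.36) = 24.36
Total out = 194.1 mol/min; y_Q = 24.36 / 194.1 = 0.1255.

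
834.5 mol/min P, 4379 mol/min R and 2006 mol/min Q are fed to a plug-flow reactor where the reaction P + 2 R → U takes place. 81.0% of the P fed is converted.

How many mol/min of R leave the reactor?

3030 mol/min

P reacted = 0.81 × 834.5 = 675.9 mol/min; ν_P = −1, so ξ = 675.9/1 = 675.9 mol/min.
Outlet amounts (n = n₀ + ν ξ):
  P: 834.5 − 1(675.9) = 158.6
  R: 4379 − 2(675.9) = 3027
  U: 0 + 1(675.9) = 675.9
  Q: 2006 (inert)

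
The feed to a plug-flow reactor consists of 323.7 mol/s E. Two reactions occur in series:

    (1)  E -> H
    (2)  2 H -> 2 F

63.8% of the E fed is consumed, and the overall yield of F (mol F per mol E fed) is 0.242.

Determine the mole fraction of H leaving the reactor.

0.396

Conversion of E: E consumed = 1ξ₁ = 0.638 × 323.7 → ξ₁ = 206.5 mol/s.
Yield of F: 2ξ₂ / 323.7 = 0.242 → ξ₂ = 39.17 mol/s.
Outlet amounts (n = n₀ + Σ ν·ξ):
  E: 323.7 − 1(206.5) = 117.2
  H: 0 + 1(206.5) − 2(39.17) = 128.2
  F: 0 + 2(39.17) = 78.34
Total out = 323.7 mol/s; y_H = 128.2 / 323.7 = 0.396.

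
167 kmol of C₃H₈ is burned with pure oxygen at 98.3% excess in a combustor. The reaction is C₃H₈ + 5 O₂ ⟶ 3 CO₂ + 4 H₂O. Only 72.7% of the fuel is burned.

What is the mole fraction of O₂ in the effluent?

0.539

Stoichiometric O₂ = 5 × 167 = 835 kmol; O₂ fed = 835 × 1.983 = 1656 kmol.
Fuel reacted = 0.727 × 167 → ξ = 121.4 kmol.
Outlet (n = n₀ + ν ξ):
  C₃H₈: 167 − 1(121.4) = 45.59
  O₂: 1656 − 5(121.4) = 1049
  CO₂: 0 + 3(121.4) = 364.2
  H₂O: 0 + 4(121.4) = 485.6
Total out = 1944 kmol; y_O₂ = 1049 / 1944 = 0.5394.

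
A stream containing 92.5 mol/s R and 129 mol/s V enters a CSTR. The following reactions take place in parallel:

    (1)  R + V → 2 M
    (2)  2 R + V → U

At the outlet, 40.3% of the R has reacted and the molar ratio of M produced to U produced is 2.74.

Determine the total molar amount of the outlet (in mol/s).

Conversion of R: R consumed = 0.403 × 92.5 = 37.28 mol/s = 1ξ₁ + 2ξ₂.
Selectivity: 2ξ₁ / (1ξ₂) = 2.74 → ξ₁ = 1.37 ξ₂.
Substitute: (1·1.37 + 2) ξ₂ = 37.28 → ξ₂ = 11.06 mol/s, ξ₁ = 15.15 mol/s.
Outlet amounts (n = n₀ + Σ ν·ξ):
  R: 92.5 − 1(15.15) − 2(11.06) = 55.22
  V: 129 − 1(15.15) − 1(11.06) = 102.8
  M: 0 + 2(15.15) = 30.31
  U: 0 + 1(11.06) = 11.06
Total out = 55.22 + 102.8 + 30.31 + 11.06 = 199.4 mol/s.

199 mol/s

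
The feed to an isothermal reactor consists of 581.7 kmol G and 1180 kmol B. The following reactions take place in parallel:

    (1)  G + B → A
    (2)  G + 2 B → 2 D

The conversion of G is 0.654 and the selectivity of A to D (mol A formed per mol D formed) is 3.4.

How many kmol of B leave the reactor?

Conversion of G: G consumed = 0.654 × 581.7 = 380.4 kmol = 1ξ₁ + 1ξ₂.
Selectivity: 1ξ₁ / (2ξ₂) = 3.4 → ξ₁ = 6.8 ξ₂.
Substitute: (1·6.8 + 1) ξ₂ = 380.4 → ξ₂ = 48.77 kmol, ξ₁ = 331.7 kmol.
Outlet amounts (n = n₀ + Σ ν·ξ):
  G: 581.7 − 1(331.7) − 1(48.77) = 201.3
  B: 1180 − 1(331.7) − 2(48.77) = 750.8
  A: 0 + 1(331.7) = 331.7
  D: 0 + 2(48.77) = 97.55

751 kmol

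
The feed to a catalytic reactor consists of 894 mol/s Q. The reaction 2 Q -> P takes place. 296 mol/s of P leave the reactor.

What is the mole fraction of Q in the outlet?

For P: n = n₀ + 1ξ → 296 = 0 + 1ξ, giving ξ = 296 mol/s.
Outlet amounts (n = n₀ + ν ξ):
  Q: 894 − 2(296) = 302
  P: 0 + 1(296) = 296
Total out = 598 mol/s; y_Q = 302 / 598 = 0.505.

0.505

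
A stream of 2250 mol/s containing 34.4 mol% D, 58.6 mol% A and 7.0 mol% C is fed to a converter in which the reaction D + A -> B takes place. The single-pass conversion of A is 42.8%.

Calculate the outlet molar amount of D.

A reacted = 0.428 × 1318 = 564.3 mol/s; ν_A = −1, so ξ = 564.3/1 = 564.3 mol/s.
Outlet amounts (n = n₀ + ν ξ):
  D: 774 − 1(564.3) = 209.7
  A: 1318 − 1(564.3) = 754.2
  B: 0 + 1(564.3) = 564.3
  C: 157.5 (inert)

210 mol/s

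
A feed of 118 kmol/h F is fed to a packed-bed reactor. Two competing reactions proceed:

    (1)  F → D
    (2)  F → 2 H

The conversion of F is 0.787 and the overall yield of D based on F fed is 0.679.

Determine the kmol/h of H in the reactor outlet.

25.5 kmol/h

Yield of D: 1ξ₁ / 118 = 0.679 → ξ₁ = 80.12 kmol/h.
Conversion of F: 1ξ₁ + 1ξ₂ = 0.787 × 118 = 92.87 → ξ₂ = 12.74 kmol/h.
Outlet amounts (n = n₀ + Σ ν·ξ):
  F: 118 − 1(80.12) − 1(12.74) = 25.13
  D: 0 + 1(80.12) = 80.12
  H: 0 + 2(12.74) = 25.49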